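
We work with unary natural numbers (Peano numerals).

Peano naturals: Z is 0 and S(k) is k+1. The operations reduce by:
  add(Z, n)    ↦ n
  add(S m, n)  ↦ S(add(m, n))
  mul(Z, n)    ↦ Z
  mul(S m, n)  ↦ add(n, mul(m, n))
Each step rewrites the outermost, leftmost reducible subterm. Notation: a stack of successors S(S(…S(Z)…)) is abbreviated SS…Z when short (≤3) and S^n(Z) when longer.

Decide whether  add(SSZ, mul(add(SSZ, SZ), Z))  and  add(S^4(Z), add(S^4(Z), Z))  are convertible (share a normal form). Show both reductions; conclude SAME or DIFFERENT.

Term A:
  start: add(SSZ, mul(add(SSZ, SZ), Z))
  →1  S(add(SZ, mul(add(SSZ, SZ), Z)))
  →2  S(S(add(Z, mul(add(SSZ, SZ), Z))))
  →3  S(S(mul(add(SSZ, SZ), Z)))
  →4  S(S(mul(S(add(SZ, SZ)), Z)))
  →5  S(S(add(Z, mul(add(SZ, SZ), Z))))
  →6  S(S(mul(add(SZ, SZ), Z)))
  →7  S(S(mul(S(add(Z, SZ)), Z)))
  →8  S(S(add(Z, mul(add(Z, SZ), Z))))
  →9  S(S(mul(add(Z, SZ), Z)))
  →10  S(S(mul(SZ, Z)))
  →11  S(S(add(Z, mul(Z, Z))))
  →12  S(S(mul(Z, Z)))
  →13  SSZ

Term B:
  start: add(S^4(Z), add(S^4(Z), Z))
  →1  S(add(SSSZ, add(S^4(Z), Z)))
  →2  S(S(add(SSZ, add(S^4(Z), Z))))
  →3  S(S(S(add(SZ, add(S^4(Z), Z)))))
  →4  S(S(S(S(add(Z, add(S^4(Z), Z))))))
  →5  S(S(S(S(add(S^4(Z), Z)))))
  →6  S(S(S(S(S(add(SSSZ, Z))))))
  →7  S(S(S(S(S(S(add(SSZ, Z)))))))
  →8  S(S(S(S(S(S(S(add(SZ, Z))))))))
  →9  S(S(S(S(S(S(S(S(add(Z, Z)))))))))
  →10  S^8(Z)

Answer: DIFFERENT — A ⇓ SSZ, B ⇓ S^8(Z)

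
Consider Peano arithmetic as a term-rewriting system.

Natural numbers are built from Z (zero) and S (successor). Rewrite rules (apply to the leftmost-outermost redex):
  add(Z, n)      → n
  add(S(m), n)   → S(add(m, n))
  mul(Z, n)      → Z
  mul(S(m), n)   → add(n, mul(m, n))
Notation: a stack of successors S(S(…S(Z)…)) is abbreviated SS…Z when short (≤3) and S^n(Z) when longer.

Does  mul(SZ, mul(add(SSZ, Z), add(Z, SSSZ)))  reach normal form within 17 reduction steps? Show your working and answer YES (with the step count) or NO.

  start: mul(SZ, mul(add(SSZ, Z), add(Z, SSSZ)))
  step 1: add(mul(add(SSZ, Z), add(Z, SSSZ)), mul(Z, mul(add(SSZ, Z), add(Z, SSSZ))))
  step 2: add(mul(S(add(SZ, Z)), add(Z, SSSZ)), mul(Z, mul(add(SSZ, Z), add(Z, SSSZ))))
  step 3: add(add(add(Z, SSSZ), mul(add(SZ, Z), add(Z, SSSZ))), mul(Z, mul(add(SSZ, Z), add(Z, SSSZ))))
  step 4: add(add(SSSZ, mul(add(SZ, Z), add(Z, SSSZ))), mul(Z, mul(add(SSZ, Z), add(Z, SSSZ))))
  step 5: add(S(add(SSZ, mul(add(SZ, Z), add(Z, SSSZ)))), mul(Z, mul(add(SSZ, Z), add(Z, SSSZ))))
  step 6: S(add(add(SSZ, mul(add(SZ, Z), add(Z, SSSZ))), mul(Z, mul(add(SSZ, Z), add(Z, SSSZ)))))
  step 7: S(add(S(add(SZ, mul(add(SZ, Z), add(Z, SSSZ)))), mul(Z, mul(add(SSZ, Z), add(Z, SSSZ)))))
  step 8: S(S(add(add(SZ, mul(add(SZ, Z), add(Z, SSSZ))), mul(Z, mul(add(SSZ, Z), add(Z, SSSZ))))))
  step 9: S(S(add(S(add(Z, mul(add(SZ, Z), add(Z, SSSZ)))), mul(Z, mul(add(SSZ, Z), add(Z, SSSZ))))))
  step 10: S(S(S(add(add(Z, mul(add(SZ, Z), add(Z, SSSZ))), mul(Z, mul(add(SSZ, Z), add(Z, SSSZ)))))))
  step 11: S(S(S(add(mul(add(SZ, Z), add(Z, SSSZ)), mul(Z, mul(add(SSZ, Z), add(Z, SSSZ)))))))
  step 12: S(S(S(add(mul(S(add(Z, Z)), add(Z, SSSZ)), mul(Z, mul(add(SSZ, Z), add(Z, SSSZ)))))))
  step 13: S(S(S(add(add(add(Z, SSSZ), mul(add(Z, Z), add(Z, SSSZ))), mul(Z, mul(add(SSZ, Z), add(Z, SSSZ)))))))
  step 14: S(S(S(add(add(SSSZ, mul(add(Z, Z), add(Z, SSSZ))), mul(Z, mul(add(SSZ, Z), add(Z, SSSZ)))))))
  step 15: S(S(S(add(S(add(SSZ, mul(add(Z, Z), add(Z, SSSZ)))), mul(Z, mul(add(SSZ, Z), add(Z, SSSZ)))))))
  step 16: S(S(S(S(add(add(SSZ, mul(add(Z, Z), add(Z, SSSZ))), mul(Z, mul(add(SSZ, Z), add(Z, SSSZ))))))))
  step 17: S(S(S(S(add(S(add(SZ, mul(add(Z, Z), add(Z, SSSZ)))), mul(Z, mul(add(SSZ, Z), add(Z, SSSZ))))))))

Answer: NO — after 17 steps the term is S(S(S(S(add(S(add(SZ, mul(add(Z, Z), add(Z, SSSZ)))), mul(Z, mul(add(SSZ, Z), add(Z, SSSZ)))))))), not yet normal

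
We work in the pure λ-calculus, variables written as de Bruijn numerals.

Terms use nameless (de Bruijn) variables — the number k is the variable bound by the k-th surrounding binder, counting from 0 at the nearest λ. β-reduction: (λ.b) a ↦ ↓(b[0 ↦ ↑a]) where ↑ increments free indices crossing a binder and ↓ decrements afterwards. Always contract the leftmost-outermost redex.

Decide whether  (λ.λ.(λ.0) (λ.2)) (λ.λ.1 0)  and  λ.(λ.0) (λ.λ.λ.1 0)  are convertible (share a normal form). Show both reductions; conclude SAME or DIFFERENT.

Term A:
  start: (λ.λ.(λ.0) (λ.2)) (λ.λ.1 0)
  →1  λ.(λ.0) (λ.λ.λ.1 0)
  →2  λ.λ.λ.λ.1 0

Term B:
  start: λ.(λ.0) (λ.λ.λ.1 0)
  →1  λ.λ.λ.λ.1 0

Answer: SAME — A ⇓ λ.λ.λ.λ.1 0, B ⇓ λ.λ.λ.λ.1 0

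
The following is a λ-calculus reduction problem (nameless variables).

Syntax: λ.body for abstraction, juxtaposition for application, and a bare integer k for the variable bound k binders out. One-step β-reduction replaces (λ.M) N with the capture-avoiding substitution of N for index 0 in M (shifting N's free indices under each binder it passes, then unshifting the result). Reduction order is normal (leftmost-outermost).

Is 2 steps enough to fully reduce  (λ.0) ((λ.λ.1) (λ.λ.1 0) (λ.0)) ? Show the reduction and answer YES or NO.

  start: (λ.0) ((λ.λ.1) (λ.λ.1 0) (λ.0))
  [1] (λ.λ.1) (λ.λ.1 0) (λ.0)
  [2] (λ.λ.λ.1 0) (λ.0)

Answer: NO — after 2 steps the term is (λ.λ.λ.1 0) (λ.0), not yet normal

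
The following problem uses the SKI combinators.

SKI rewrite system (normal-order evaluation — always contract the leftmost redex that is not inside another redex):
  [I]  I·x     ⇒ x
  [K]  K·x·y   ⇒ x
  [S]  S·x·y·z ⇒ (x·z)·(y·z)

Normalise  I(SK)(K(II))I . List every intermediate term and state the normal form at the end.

  start: I(SK)(K(II))I
  [1] SK(K(II))I
  [2] KI(K(II)I)
  [3] I

Answer: normal form = I  (in 3 steps)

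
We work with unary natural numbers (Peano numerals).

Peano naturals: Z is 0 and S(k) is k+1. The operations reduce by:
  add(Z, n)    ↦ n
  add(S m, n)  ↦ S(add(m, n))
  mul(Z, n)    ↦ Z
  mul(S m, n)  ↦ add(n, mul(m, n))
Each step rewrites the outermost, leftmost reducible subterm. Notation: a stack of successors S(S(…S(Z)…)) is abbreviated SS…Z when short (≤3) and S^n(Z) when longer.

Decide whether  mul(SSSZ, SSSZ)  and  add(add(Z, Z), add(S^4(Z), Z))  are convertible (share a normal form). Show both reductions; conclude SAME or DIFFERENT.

Answer: DIFFERENT — A ⇓ S^9(Z), B ⇓ S^4(Z)

Working:
Term A:
  start: mul(SSSZ, SSSZ)
  step 1: add(SSSZ, mul(SSZ, SSSZ))
  step 2: S(add(SSZ, mul(SSZ, SSSZ)))
  step 3: S(S(add(SZ, mul(SSZ, SSSZ))))
  step 4: S(S(S(add(Z, mul(SSZ, SSSZ)))))
  step 5: S(S(S(mul(SSZ, SSSZ))))
  step 6: S(S(S(add(SSSZ, mul(SZ, SSSZ)))))
  step 7: S(S(S(S(add(SSZ, mul(SZ, SSSZ))))))
  step 8: S(S(S(S(S(add(SZ, mul(SZ, SSSZ)))))))
  step 9: S(S(S(S(S(S(add(Z, mul(SZ, SSSZ))))))))
  step 10: S(S(S(S(S(S(mul(SZ, SSSZ)))))))
  step 11: S(S(S(S(S(S(add(SSSZ, mul(Z, SSSZ))))))))
  step 12: S(S(S(S(S(S(S(add(SSZ, mul(Z, SSSZ)))))))))
  step 13: S(S(S(S(S(S(S(S(add(SZ, mul(Z, SSSZ))))))))))
  step 14: S(S(S(S(S(S(S(S(S(add(Z, mul(Z, SSSZ)))))))))))
  step 15: S(S(S(S(S(S(S(S(S(mul(Z, SSSZ))))))))))
  step 16: S^9(Z)

Term B:
  start: add(add(Z, Z), add(S^4(Z), Z))
  step 1: add(Z, add(S^4(Z), Z))
  step 2: add(S^4(Z), Z)
  step 3: S(add(SSSZ, Z))
  step 4: S(S(add(SSZ, Z)))
  step 5: S(S(S(add(SZ, Z))))
  step 6: S(S(S(S(add(Z, Z)))))
  step 7: S^4(Z)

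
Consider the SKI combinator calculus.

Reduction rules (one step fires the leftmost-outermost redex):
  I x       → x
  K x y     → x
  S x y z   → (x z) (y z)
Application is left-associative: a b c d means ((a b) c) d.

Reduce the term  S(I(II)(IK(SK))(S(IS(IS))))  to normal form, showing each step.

  start: S(I(II)(IK(SK))(S(IS(IS))))
  →1  S(II(IK(SK))(S(IS(IS))))
  →2  S(I(IK(SK))(S(IS(IS))))
  →3  S(IK(SK)(S(IS(IS))))
  →4  S(K(SK)(S(IS(IS))))
  →5  S(SK)

Answer: normal form = S(SK)  (in 5 steps)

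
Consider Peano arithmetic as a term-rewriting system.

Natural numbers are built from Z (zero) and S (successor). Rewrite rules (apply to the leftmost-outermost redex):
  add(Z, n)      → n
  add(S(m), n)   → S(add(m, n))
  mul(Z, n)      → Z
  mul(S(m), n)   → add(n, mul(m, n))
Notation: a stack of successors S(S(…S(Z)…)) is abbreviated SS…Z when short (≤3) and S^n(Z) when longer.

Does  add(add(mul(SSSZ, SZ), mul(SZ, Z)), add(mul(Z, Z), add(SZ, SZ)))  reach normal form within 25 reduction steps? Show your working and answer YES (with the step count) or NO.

Answer: YES — reaches normal form S^5(Z) in 25 ≤ 25 steps

Derivation:
  start: add(add(mul(SSSZ, SZ), mul(SZ, Z)), add(mul(Z, Z), add(SZ, SZ)))
  →1  add(add(add(SZ, mul(SSZ, SZ)), mul(SZ, Z)), add(mul(Z, Z), add(SZ, SZ)))
  →2  add(add(S(add(Z, mul(SSZ, SZ))), mul(SZ, Z)), add(mul(Z, Z), add(SZ, SZ)))
  →3  add(S(add(add(Z, mul(SSZ, SZ)), mul(SZ, Z))), add(mul(Z, Z), add(SZ, SZ)))
  →4  S(add(add(add(Z, mul(SSZ, SZ)), mul(SZ, Z)), add(mul(Z, Z), add(SZ, SZ))))
  →5  S(add(add(mul(SSZ, SZ), mul(SZ, Z)), add(mul(Z, Z), add(SZ, SZ))))
  →6  S(add(add(add(SZ, mul(SZ, SZ)), mul(SZ, Z)), add(mul(Z, Z), add(SZ, SZ))))
  →7  S(add(add(S(add(Z, mul(SZ, SZ))), mul(SZ, Z)), add(mul(Z, Z), add(SZ, SZ))))
  →8  S(add(S(add(add(Z, mul(SZ, SZ)), mul(SZ, Z))), add(mul(Z, Z), add(SZ, SZ))))
  →9  S(S(add(add(add(Z, mul(SZ, SZ)), mul(SZ, Z)), add(mul(Z, Z), add(SZ, SZ)))))
  →10  S(S(add(add(mul(SZ, SZ), mul(SZ, Z)), add(mul(Z, Z), add(SZ, SZ)))))
  →11  S(S(add(add(add(SZ, mul(Z, SZ)), mul(SZ, Z)), add(mul(Z, Z), add(SZ, SZ)))))
  →12  S(S(add(add(S(add(Z, mul(Z, SZ))), mul(SZ, Z)), add(mul(Z, Z), add(SZ, SZ)))))
  →13  S(S(add(S(add(add(Z, mul(Z, SZ)), mul(SZ, Z))), add(mul(Z, Z), add(SZ, SZ)))))
  →14  S(S(S(add(add(add(Z, mul(Z, SZ)), mul(SZ, Z)), add(mul(Z, Z), add(SZ, SZ))))))
  →15  S(S(S(add(add(mul(Z, SZ), mul(SZ, Z)), add(mul(Z, Z), add(SZ, SZ))))))
  →16  S(S(S(add(add(Z, mul(SZ, Z)), add(mul(Z, Z), add(SZ, SZ))))))
  →17  S(S(S(add(mul(SZ, Z), add(mul(Z, Z), add(SZ, SZ))))))
  →18  S(S(S(add(add(Z, mul(Z, Z)), add(mul(Z, Z), add(SZ, SZ))))))
  →19  S(S(S(add(mul(Z, Z), add(mul(Z, Z), add(SZ, SZ))))))
  →20  S(S(S(add(Z, add(mul(Z, Z), add(SZ, SZ))))))
  →21  S(S(S(add(mul(Z, Z), add(SZ, SZ)))))
  →22  S(S(S(add(Z, add(SZ, SZ)))))
  →23  S(S(S(add(SZ, SZ))))
  →24  S(S(S(S(add(Z, SZ)))))
  →25  S^5(Z)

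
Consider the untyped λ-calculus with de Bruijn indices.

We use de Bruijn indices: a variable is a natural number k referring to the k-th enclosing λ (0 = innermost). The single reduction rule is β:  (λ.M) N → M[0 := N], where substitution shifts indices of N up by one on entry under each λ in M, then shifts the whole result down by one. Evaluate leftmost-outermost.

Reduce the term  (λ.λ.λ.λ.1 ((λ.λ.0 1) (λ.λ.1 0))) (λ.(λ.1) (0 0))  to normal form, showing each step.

  start: (λ.λ.λ.λ.1 ((λ.λ.0 1) (λ.λ.1 0))) (λ.(λ.1) (0 0))
  →1  λ.λ.λ.1 ((λ.λ.0 1) (λ.λ.1 0))
  →2  λ.λ.λ.1 (λ.0 (λ.λ.1 0))

Answer: normal form = λ.λ.λ.1 (λ.0 (λ.λ.1 0))  (in 2 steps)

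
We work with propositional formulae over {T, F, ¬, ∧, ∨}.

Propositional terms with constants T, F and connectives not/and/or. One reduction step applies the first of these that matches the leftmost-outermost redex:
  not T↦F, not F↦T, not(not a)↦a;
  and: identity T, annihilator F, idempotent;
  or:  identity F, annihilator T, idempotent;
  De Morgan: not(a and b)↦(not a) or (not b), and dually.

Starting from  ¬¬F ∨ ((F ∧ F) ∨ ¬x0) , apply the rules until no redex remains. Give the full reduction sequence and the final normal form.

  start: ¬¬F ∨ ((F ∧ F) ∨ ¬x0)
  step 1: F ∨ ((F ∧ F) ∨ ¬x0)
  step 2: (F ∧ F) ∨ ¬x0
  step 3: F ∨ ¬x0
  step 4: ¬x0

Answer: normal form = ¬x0  (in 4 steps)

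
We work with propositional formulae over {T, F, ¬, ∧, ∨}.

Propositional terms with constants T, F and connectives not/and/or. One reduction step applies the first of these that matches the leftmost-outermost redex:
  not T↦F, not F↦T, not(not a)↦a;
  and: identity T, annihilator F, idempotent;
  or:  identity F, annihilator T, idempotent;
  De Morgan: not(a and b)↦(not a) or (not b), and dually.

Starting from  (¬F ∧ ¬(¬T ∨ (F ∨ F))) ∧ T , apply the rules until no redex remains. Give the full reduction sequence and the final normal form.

Answer: normal form = T  (in 9 steps)

Derivation:
  start: (¬F ∧ ¬(¬T ∨ (F ∨ F))) ∧ T
  [1] ¬F ∧ ¬(¬T ∨ (F ∨ F))
  [2] T ∧ ¬(¬T ∨ (F ∨ F))
  [3] ¬(¬T ∨ (F ∨ F))
  [4] ¬¬T ∧ ¬(F ∨ F)
  [5] T ∧ ¬(F ∨ F)
  [6] ¬(F ∨ F)
  [7] ¬F ∧ ¬F
  [8] ¬F
  [9] T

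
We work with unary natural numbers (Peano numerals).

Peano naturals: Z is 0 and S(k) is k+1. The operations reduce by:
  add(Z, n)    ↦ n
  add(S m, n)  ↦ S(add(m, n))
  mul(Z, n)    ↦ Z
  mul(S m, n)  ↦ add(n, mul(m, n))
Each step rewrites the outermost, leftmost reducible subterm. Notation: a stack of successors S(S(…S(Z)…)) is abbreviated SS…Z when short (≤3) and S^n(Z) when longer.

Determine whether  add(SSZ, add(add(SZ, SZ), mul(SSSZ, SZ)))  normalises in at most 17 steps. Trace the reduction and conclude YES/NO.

Answer: NO — after 17 steps the term is S(S(S(S(S(S(S(mul(Z, SZ)))))))), not yet normal

Working:
  start: add(SSZ, add(add(SZ, SZ), mul(SSSZ, SZ)))
  [1] S(add(SZ, add(add(SZ, SZ), mul(SSSZ, SZ))))
  [2] S(S(add(Z, add(add(SZ, SZ), mul(SSSZ, SZ)))))
  [3] S(S(add(add(SZ, SZ), mul(SSSZ, SZ))))
  [4] S(S(add(S(add(Z, SZ)), mul(SSSZ, SZ))))
  [5] S(S(S(add(add(Z, SZ), mul(SSSZ, SZ)))))
  [6] S(S(S(add(SZ, mul(SSSZ, SZ)))))
  [7] S(S(S(S(add(Z, mul(SSSZ, SZ))))))
  [8] S(S(S(S(mul(SSSZ, SZ)))))
  [9] S(S(S(S(add(SZ, mul(SSZ, SZ))))))
  [10] S(S(S(S(S(add(Z, mul(SSZ, SZ)))))))
  [11] S(S(S(S(S(mul(SSZ, SZ))))))
  [12] S(S(S(S(S(add(SZ, mul(SZ, SZ)))))))
  [13] S(S(S(S(S(S(add(Z, mul(SZ, SZ))))))))
  [14] S(S(S(S(S(S(mul(SZ, SZ)))))))
  [15] S(S(S(S(S(S(add(SZ, mul(Z, SZ))))))))
  [16] S(S(S(S(S(S(S(add(Z, mul(Z, SZ)))))))))
  [17] S(S(S(S(S(S(S(mul(Z, SZ))))))))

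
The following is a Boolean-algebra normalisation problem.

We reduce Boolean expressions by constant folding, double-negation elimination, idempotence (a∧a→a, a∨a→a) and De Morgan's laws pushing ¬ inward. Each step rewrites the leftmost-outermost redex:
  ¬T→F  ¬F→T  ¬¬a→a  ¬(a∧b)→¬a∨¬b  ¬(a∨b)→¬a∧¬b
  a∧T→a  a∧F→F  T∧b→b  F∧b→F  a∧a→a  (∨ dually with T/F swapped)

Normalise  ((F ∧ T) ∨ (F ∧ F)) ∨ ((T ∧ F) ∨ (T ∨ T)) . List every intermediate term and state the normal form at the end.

  start: ((F ∧ T) ∨ (F ∧ F)) ∨ ((T ∧ F) ∨ (T ∨ T))
  [1] (F ∨ (F ∧ F)) ∨ ((T ∧ F) ∨ (T ∨ T))
  [2] (F ∧ F) ∨ ((T ∧ F) ∨ (T ∨ T))
  [3] F ∨ ((T ∧ F) ∨ (T ∨ T))
  [4] (T ∧ F) ∨ (T ∨ T)
  [5] F ∨ (T ∨ T)
  [6] T ∨ T
  [7] T

Answer: normal form = T  (in 7 steps)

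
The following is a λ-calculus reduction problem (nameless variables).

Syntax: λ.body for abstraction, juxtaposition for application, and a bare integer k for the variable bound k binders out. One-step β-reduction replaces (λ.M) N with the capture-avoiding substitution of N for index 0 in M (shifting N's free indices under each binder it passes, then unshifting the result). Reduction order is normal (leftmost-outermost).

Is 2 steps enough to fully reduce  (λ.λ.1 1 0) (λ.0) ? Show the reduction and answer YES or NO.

  start: (λ.λ.1 1 0) (λ.0)
  [1] λ.(λ.0) (λ.0) 0
  [2] λ.(λ.0) 0

Answer: NO — after 2 steps the term is λ.(λ.0) 0, not yet normal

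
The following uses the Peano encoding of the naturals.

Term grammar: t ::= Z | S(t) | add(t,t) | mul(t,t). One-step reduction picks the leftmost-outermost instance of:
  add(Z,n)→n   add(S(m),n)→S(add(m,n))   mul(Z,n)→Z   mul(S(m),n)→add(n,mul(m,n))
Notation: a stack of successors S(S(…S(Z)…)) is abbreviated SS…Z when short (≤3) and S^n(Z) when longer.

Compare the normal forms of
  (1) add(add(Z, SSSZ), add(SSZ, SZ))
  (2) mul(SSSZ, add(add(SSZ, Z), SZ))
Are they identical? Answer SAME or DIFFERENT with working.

Term A:
  start: add(add(Z, SSSZ), add(SSZ, SZ))
  →1  add(SSSZ, add(SSZ, SZ))
  →2  S(add(SSZ, add(SSZ, SZ)))
  →3  S(S(add(SZ, add(SSZ, SZ))))
  →4  S(S(S(add(Z, add(SSZ, SZ)))))
  →5  S(S(S(add(SSZ, SZ))))
  →6  S(S(S(S(add(SZ, SZ)))))
  →7  S(S(S(S(S(add(Z, SZ))))))
  →8  S^6(Z)

Term B:
  start: mul(SSSZ, add(add(SSZ, Z), SZ))
  →1  add(add(add(SSZ, Z), SZ), mul(SSZ, add(add(SSZ, Z), SZ)))
  →2  add(add(S(add(SZ, Z)), SZ), mul(SSZ, add(add(SSZ, Z), SZ)))
  →3  add(S(add(add(SZ, Z), SZ)), mul(SSZ, add(add(SSZ, Z), SZ)))
  →4  S(add(add(add(SZ, Z), SZ), mul(SSZ, add(add(SSZ, Z), SZ))))
  →5  S(add(add(S(add(Z, Z)), SZ), mul(SSZ, add(add(SSZ, Z), SZ))))
  →6  S(add(S(add(add(Z, Z), SZ)), mul(SSZ, add(add(SSZ, Z), SZ))))
  →7  S(S(add(add(add(Z, Z), SZ), mul(SSZ, add(add(SSZ, Z), SZ)))))
  →8  S(S(add(add(Z, SZ), mul(SSZ, add(add(SSZ, Z), SZ)))))
  →9  S(S(add(SZ, mul(SSZ, add(add(SSZ, Z), SZ)))))
  →10  S(S(S(add(Z, mul(SSZ, add(add(SSZ, Z), SZ))))))
  →11  S(S(S(mul(SSZ, add(add(SSZ, Z), SZ)))))
  →12  S(S(S(add(add(add(SSZ, Z), SZ), mul(SZ, add(add(SSZ, Z), SZ))))))
  →13  S(S(S(add(add(S(add(SZ, Z)), SZ), mul(SZ, add(add(SSZ, Z), SZ))))))
  →14  S(S(S(add(S(add(add(SZ, Z), SZ)), mul(SZ, add(add(SSZ, Z), SZ))))))
  →15  S(S(S(S(add(add(add(SZ, Z), SZ), mul(SZ, add(add(SSZ, Z), SZ)))))))
  →16  S(S(S(S(add(add(S(add(Z, Z)), SZ), mul(SZ, add(add(SSZ, Z), SZ)))))))
  →17  S(S(S(S(add(S(add(add(Z, Z), SZ)), mul(SZ, add(add(SSZ, Z), SZ)))))))
  →18  S(S(S(S(S(add(add(add(Z, Z), SZ), mul(SZ, add(add(SSZ, Z), SZ))))))))
  →19  S(S(S(S(S(add(add(Z, SZ), mul(SZ, add(add(SSZ, Z), SZ))))))))
  →20  S(S(S(S(S(add(SZ, mul(SZ, add(add(SSZ, Z), SZ))))))))
  →21  S(S(S(S(S(S(add(Z, mul(SZ, add(add(SSZ, Z), SZ)))))))))
  →22  S(S(S(S(S(S(mul(SZ, add(add(SSZ, Z), SZ))))))))
  →23  S(S(S(S(S(S(add(add(add(SSZ, Z), SZ), mul(Z, add(add(SSZ, Z), SZ)))))))))
  →24  S(S(S(S(S(S(add(add(S(add(SZ, Z)), SZ), mul(Z, add(add(SSZ, Z), SZ)))))))))
  →25  S(S(S(S(S(S(add(S(add(add(SZ, Z), SZ)), mul(Z, add(add(SSZ, Z), SZ)))))))))
  →26  S(S(S(S(S(S(S(add(add(add(SZ, Z), SZ), mul(Z, add(add(SSZ, Z), SZ))))))))))
  →27  S(S(S(S(S(S(S(add(add(S(add(Z, Z)), SZ), mul(Z, add(add(SSZ, Z), SZ))))))))))
  →28  S(S(S(S(S(S(S(add(S(add(add(Z, Z), SZ)), mul(Z, add(add(SSZ, Z), SZ))))))))))
  →29  S(S(S(S(S(S(S(S(add(add(add(Z, Z), SZ), mul(Z, add(add(SSZ, Z), SZ)))))))))))
  →30  S(S(S(S(S(S(S(S(add(add(Z, SZ), mul(Z, add(add(SSZ, Z), SZ)))))))))))
  →31  S(S(S(S(S(S(S(S(add(SZ, mul(Z, add(add(SSZ, Z), SZ)))))))))))
  →32  S(S(S(S(S(S(S(S(S(add(Z, mul(Z, add(add(SSZ, Z), SZ))))))))))))
  →33  S(S(S(S(S(S(S(S(S(mul(Z, add(add(SSZ, Z), SZ)))))))))))
  →34  S^9(Z)

Answer: DIFFERENT — A ⇓ S^6(Z), B ⇓ S^9(Z)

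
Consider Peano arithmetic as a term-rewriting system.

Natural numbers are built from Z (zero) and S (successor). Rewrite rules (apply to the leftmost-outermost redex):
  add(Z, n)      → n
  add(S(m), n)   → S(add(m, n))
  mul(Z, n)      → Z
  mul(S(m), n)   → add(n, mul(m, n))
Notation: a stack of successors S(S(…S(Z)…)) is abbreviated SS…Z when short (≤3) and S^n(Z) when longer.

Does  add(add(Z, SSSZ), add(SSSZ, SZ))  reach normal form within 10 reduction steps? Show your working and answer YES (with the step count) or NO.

  start: add(add(Z, SSSZ), add(SSSZ, SZ))
  →1  add(SSSZ, add(SSSZ, SZ))
  →2  S(add(SSZ, add(SSSZ, SZ)))
  →3  S(S(add(SZ, add(SSSZ, SZ))))
  →4  S(S(S(add(Z, add(SSSZ, SZ)))))
  →5  S(S(S(add(SSSZ, SZ))))
  →6  S(S(S(S(add(SSZ, SZ)))))
  →7  S(S(S(S(S(add(SZ, SZ))))))
  →8  S(S(S(S(S(S(add(Z, SZ)))))))
  →9  S^7(Z)

Answer: YES — reaches normal form S^7(Z) in 9 ≤ 10 steps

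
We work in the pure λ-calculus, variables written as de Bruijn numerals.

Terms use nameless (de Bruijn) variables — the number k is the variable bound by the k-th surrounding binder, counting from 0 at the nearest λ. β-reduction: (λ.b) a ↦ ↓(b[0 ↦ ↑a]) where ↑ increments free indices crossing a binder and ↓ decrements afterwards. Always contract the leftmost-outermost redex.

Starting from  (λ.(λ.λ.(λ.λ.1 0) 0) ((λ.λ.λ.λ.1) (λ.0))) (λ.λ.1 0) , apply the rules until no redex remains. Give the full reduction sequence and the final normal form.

  start: (λ.(λ.λ.(λ.λ.1 0) 0) ((λ.λ.λ.λ.1) (λ.0))) (λ.λ.1 0)
  →1  (λ.λ.(λ.λ.1 0) 0) ((λ.λ.λ.λ.1) (λ.0))
  →2  λ.(λ.λ.1 0) 0
  →3  λ.λ.1 0

Answer: normal form = λ.λ.1 0  (in 3 steps)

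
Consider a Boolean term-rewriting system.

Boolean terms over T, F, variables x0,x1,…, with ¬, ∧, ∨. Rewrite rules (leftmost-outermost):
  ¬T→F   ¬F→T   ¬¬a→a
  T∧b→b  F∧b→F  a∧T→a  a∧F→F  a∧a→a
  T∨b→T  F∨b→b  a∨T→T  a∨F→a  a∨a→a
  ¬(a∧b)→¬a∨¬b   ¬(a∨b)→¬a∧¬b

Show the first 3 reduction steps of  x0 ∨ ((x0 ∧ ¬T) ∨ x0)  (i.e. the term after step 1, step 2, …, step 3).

Answer: after 3 steps: x0 ∨ x0

Reduction:
  start: x0 ∨ ((x0 ∧ ¬T) ∨ x0)
  [1] x0 ∨ ((x0 ∧ F) ∨ x0)
  [2] x0 ∨ (F ∨ x0)
  [3] x0 ∨ x0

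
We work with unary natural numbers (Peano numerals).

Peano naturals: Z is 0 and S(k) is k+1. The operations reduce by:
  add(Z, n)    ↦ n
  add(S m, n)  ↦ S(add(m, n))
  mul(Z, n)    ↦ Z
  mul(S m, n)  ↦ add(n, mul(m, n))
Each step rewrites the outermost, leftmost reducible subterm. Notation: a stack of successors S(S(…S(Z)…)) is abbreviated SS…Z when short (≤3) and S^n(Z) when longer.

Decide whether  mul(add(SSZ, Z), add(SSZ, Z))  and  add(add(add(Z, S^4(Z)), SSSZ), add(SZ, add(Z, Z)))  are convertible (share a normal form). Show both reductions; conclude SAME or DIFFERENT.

Answer: DIFFERENT — A ⇓ S^4(Z), B ⇓ S^8(Z)

Reduction:
Term A:
  start: mul(add(SSZ, Z), add(SSZ, Z))
  →1  mul(S(add(SZ, Z)), add(SSZ, Z))
  →2  add(add(SSZ, Z), mul(add(SZ, Z), add(SSZ, Z)))
  →3  add(S(add(SZ, Z)), mul(add(SZ, Z), add(SSZ, Z)))
  →4  S(add(add(SZ, Z), mul(add(SZ, Z), add(SSZ, Z))))
  →5  S(add(S(add(Z, Z)), mul(add(SZ, Z), add(SSZ, Z))))
  →6  S(S(add(add(Z, Z), mul(add(SZ, Z), add(SSZ, Z)))))
  →7  S(S(add(Z, mul(add(SZ, Z), add(SSZ, Z)))))
  →8  S(S(mul(add(SZ, Z), add(SSZ, Z))))
  →9  S(S(mul(S(add(Z, Z)), add(SSZ, Z))))
  →10  S(S(add(add(SSZ, Z), mul(add(Z, Z), add(SSZ, Z)))))
  →11  S(S(add(S(add(SZ, Z)), mul(add(Z, Z), add(SSZ, Z)))))
  →12  S(S(S(add(add(SZ, Z), mul(add(Z, Z), add(SSZ, Z))))))
  →13  S(S(S(add(S(add(Z, Z)), mul(add(Z, Z), add(SSZ, Z))))))
  →14  S(S(S(S(add(add(Z, Z), mul(add(Z, Z), add(SSZ, Z)))))))
  →15  S(S(S(S(add(Z, mul(add(Z, Z), add(SSZ, Z)))))))
  →16  S(S(S(S(mul(add(Z, Z), add(SSZ, Z))))))
  →17  S(S(S(S(mul(Z, add(SSZ, Z))))))
  →18  S^4(Z)

Term B:
  start: add(add(add(Z, S^4(Z)), SSSZ), add(SZ, add(Z, Z)))
  →1  add(add(S^4(Z), SSSZ), add(SZ, add(Z, Z)))
  →2  add(S(add(SSSZ, SSSZ)), add(SZ, add(Z, Z)))
  →3  S(add(add(SSSZ, SSSZ), add(SZ, add(Z, Z))))
  →4  S(add(S(add(SSZ, SSSZ)), add(SZ, add(Z, Z))))
  →5  S(S(add(add(SSZ, SSSZ), add(SZ, add(Z, Z)))))
  →6  S(S(add(S(add(SZ, SSSZ)), add(SZ, add(Z, Z)))))
  →7  S(S(S(add(add(SZ, SSSZ), add(SZ, add(Z, Z))))))
  →8  S(S(S(add(S(add(Z, SSSZ)), add(SZ, add(Z, Z))))))
  →9  S(S(S(S(add(add(Z, SSSZ), add(SZ, add(Z, Z)))))))
  →10  S(S(S(S(add(SSSZ, add(SZ, add(Z, Z)))))))
  →11  S(S(S(S(S(add(SSZ, add(SZ, add(Z, Z))))))))
  →12  S(S(S(S(S(S(add(SZ, add(SZ, add(Z, Z)))))))))
  →13  S(S(S(S(S(S(S(add(Z, add(SZ, add(Z, Z))))))))))
  →14  S(S(S(S(S(S(S(add(SZ, add(Z, Z)))))))))
  →15  S(S(S(S(S(S(S(S(add(Z, add(Z, Z))))))))))
  →16  S(S(S(S(S(S(S(S(add(Z, Z)))))))))
  →17  S^8(Z)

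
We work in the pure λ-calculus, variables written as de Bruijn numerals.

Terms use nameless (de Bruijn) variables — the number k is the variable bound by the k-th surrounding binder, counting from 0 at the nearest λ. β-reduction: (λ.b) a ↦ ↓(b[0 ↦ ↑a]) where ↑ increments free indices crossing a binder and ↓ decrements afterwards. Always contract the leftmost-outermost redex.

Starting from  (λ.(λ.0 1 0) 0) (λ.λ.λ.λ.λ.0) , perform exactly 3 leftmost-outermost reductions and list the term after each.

  start: (λ.(λ.0 1 0) 0) (λ.λ.λ.λ.λ.0)
  →1  (λ.0 (λ.λ.λ.λ.λ.0) 0) (λ.λ.λ.λ.λ.0)
  →2  (λ.λ.λ.λ.λ.0) (λ.λ.λ.λ.λ.0) (λ.λ.λ.λ.λ.0)
  →3  (λ.λ.λ.λ.0) (λ.λ.λ.λ.λ.0)

Answer: after 3 steps: (λ.λ.λ.λ.0) (λ.λ.λ.λ.λ.0)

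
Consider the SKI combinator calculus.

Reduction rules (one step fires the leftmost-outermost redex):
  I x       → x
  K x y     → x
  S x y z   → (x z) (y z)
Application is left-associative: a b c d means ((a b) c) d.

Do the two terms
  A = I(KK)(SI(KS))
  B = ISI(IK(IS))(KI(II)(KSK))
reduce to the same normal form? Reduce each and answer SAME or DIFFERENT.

Term A:
  start: I(KK)(SI(KS))
  →1  KK(SI(KS))
  →2  K

Term B:
  start: ISI(IK(IS))(KI(II)(KSK))
  →1  SI(IK(IS))(KI(II)(KSK))
  →2  I(KI(II)(KSK))(IK(IS)(KI(II)(KSK)))
  →3  KI(II)(KSK)(IK(IS)(KI(II)(KSK)))
  →4  I(KSK)(IK(IS)(KI(II)(KSK)))
  →5  KSK(IK(IS)(KI(II)(KSK)))
  →6  S(IK(IS)(KI(II)(KSK)))
  →7  S(K(IS)(KI(II)(KSK)))
  →8  S(IS)
  →9  SS

Answer: DIFFERENT — A ⇓ K, B ⇓ SS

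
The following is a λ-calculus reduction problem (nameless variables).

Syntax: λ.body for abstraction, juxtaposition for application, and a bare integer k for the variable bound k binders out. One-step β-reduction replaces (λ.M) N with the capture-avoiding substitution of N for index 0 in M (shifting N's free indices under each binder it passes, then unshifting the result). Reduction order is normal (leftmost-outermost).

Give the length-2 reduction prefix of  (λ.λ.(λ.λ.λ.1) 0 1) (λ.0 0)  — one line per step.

Answer: after 2 steps: λ.(λ.λ.1) (λ.0 0)

Derivation:
  start: (λ.λ.(λ.λ.λ.1) 0 1) (λ.0 0)
  step 1: λ.(λ.λ.λ.1) 0 (λ.0 0)
  step 2: λ.(λ.λ.1) (λ.0 0)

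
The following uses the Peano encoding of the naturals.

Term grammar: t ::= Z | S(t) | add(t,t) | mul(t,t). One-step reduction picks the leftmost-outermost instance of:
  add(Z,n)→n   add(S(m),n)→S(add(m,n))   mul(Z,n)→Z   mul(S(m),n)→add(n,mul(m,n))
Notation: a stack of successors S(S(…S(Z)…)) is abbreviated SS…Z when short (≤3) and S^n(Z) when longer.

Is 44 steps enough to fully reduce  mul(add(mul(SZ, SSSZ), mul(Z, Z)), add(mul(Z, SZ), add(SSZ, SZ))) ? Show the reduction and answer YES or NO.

Answer: YES — reaches normal form S^9(Z) in 42 ≤ 44 steps

Reduction:
  start: mul(add(mul(SZ, SSSZ), mul(Z, Z)), add(mul(Z, SZ), add(SSZ, SZ)))
  [1] mul(add(add(SSSZ, mul(Z, SSSZ)), mul(Z, Z)), add(mul(Z, SZ), add(SSZ, SZ)))
  [2] mul(add(S(add(SSZ, mul(Z, SSSZ))), mul(Z, Z)), add(mul(Z, SZ), add(SSZ, SZ)))
  [3] mul(S(add(add(SSZ, mul(Z, SSSZ)), mul(Z, Z))), add(mul(Z, SZ), add(SSZ, SZ)))
  [4] add(add(mul(Z, SZ), add(SSZ, SZ)), mul(add(add(SSZ, mul(Z, SSSZ)), mul(Z, Z)), add(mul(Z, SZ), add(SSZ, SZ))))
  [5] add(add(Z, add(SSZ, SZ)), mul(add(add(SSZ, mul(Z, SSSZ)), mul(Z, Z)), add(mul(Z, SZ), add(SSZ, SZ))))
  [6] add(add(SSZ, SZ), mul(add(add(SSZ, mul(Z, SSSZ)), mul(Z, Z)), add(mul(Z, SZ), add(SSZ, SZ))))
  [7] add(S(add(SZ, SZ)), mul(add(add(SSZ, mul(Z, SSSZ)), mul(Z, Z)), add(mul(Z, SZ), add(SSZ, SZ))))
  [8] S(add(add(SZ, SZ), mul(add(add(SSZ, mul(Z, SSSZ)), mul(Z, Z)), add(mul(Z, SZ), add(SSZ, SZ)))))
  [9] S(add(S(add(Z, SZ)), mul(add(add(SSZ, mul(Z, SSSZ)), mul(Z, Z)), add(mul(Z, SZ), add(SSZ, SZ)))))
  [10] S(S(add(add(Z, SZ), mul(add(add(SSZ, mul(Z, SSSZ)), mul(Z, Z)), add(mul(Z, SZ), add(SSZ, SZ))))))
  [11] S(S(add(SZ, mul(add(add(SSZ, mul(Z, SSSZ)), mul(Z, Z)), add(mul(Z, SZ), add(SSZ, SZ))))))
  [12] S(S(S(add(Z, mul(add(add(SSZ, mul(Z, SSSZ)), mul(Z, Z)), add(mul(Z, SZ), add(SSZ, SZ)))))))
  [13] S(S(S(mul(add(add(SSZ, mul(Z, SSSZ)), mul(Z, Z)), add(mul(Z, SZ), add(SSZ, SZ))))))
  [14] S(S(S(mul(add(S(add(SZ, mul(Z, SSSZ))), mul(Z, Z)), add(mul(Z, SZ), add(SSZ, SZ))))))
  [15] S(S(S(mul(S(add(add(SZ, mul(Z, SSSZ)), mul(Z, Z))), add(mul(Z, SZ), add(SSZ, SZ))))))
  [16] S(S(S(add(add(mul(Z, SZ), add(SSZ, SZ)), mul(add(add(SZ, mul(Z, SSSZ)), mul(Z, Z)), add(mul(Z, SZ), add(SSZ, SZ)))))))
  [17] S(S(S(add(add(Z, add(SSZ, SZ)), mul(add(add(SZ, mul(Z, SSSZ)), mul(Z, Z)), add(mul(Z, SZ), add(SSZ, SZ)))))))
  [18] S(S(S(add(add(SSZ, SZ), mul(add(add(SZ, mul(Z, SSSZ)), mul(Z, Z)), add(mul(Z, SZ), add(SSZ, SZ)))))))
  [19] S(S(S(add(S(add(SZ, SZ)), mul(add(add(SZ, mul(Z, SSSZ)), mul(Z, Z)), add(mul(Z, SZ), add(SSZ, SZ)))))))
  [20] S(S(S(S(add(add(SZ, SZ), mul(add(add(SZ, mul(Z, SSSZ)), mul(Z, Z)), add(mul(Z, SZ), add(SSZ, SZ))))))))
  [21] S(S(S(S(add(S(add(Z, SZ)), mul(add(add(SZ, mul(Z, SSSZ)), mul(Z, Z)), add(mul(Z, SZ), add(SSZ, SZ))))))))
  [22] S(S(S(S(S(add(add(Z, SZ), mul(add(add(SZ, mul(Z, SSSZ)), mul(Z, Z)), add(mul(Z, SZ), add(SSZ, SZ)))))))))
  [23] S(S(S(S(S(add(SZ, mul(add(add(SZ, mul(Z, SSSZ)), mul(Z, Z)), add(mul(Z, SZ), add(SSZ, SZ)))))))))
  [24] S(S(S(S(S(S(add(Z, mul(add(add(SZ, mul(Z, SSSZ)), mul(Z, Z)), add(mul(Z, SZ), add(SSZ, SZ))))))))))
  [25] S(S(S(S(S(S(mul(add(add(SZ, mul(Z, SSSZ)), mul(Z, Z)), add(mul(Z, SZ), add(SSZ, SZ)))))))))
  [26] S(S(S(S(S(S(mul(add(S(add(Z, mul(Z, SSSZ))), mul(Z, Z)), add(mul(Z, SZ), add(SSZ, SZ)))))))))
  [27] S(S(S(S(S(S(mul(S(add(add(Z, mul(Z, SSSZ)), mul(Z, Z))), add(mul(Z, SZ), add(SSZ, SZ)))))))))
  [28] S(S(S(S(S(S(add(add(mul(Z, SZ), add(SSZ, SZ)), mul(add(add(Z, mul(Z, SSSZ)), mul(Z, Z)), add(mul(Z, SZ), add(SSZ, SZ))))))))))
  [29] S(S(S(S(S(S(add(add(Z, add(SSZ, SZ)), mul(add(add(Z, mul(Z, SSSZ)), mul(Z, Z)), add(mul(Z, SZ), add(SSZ, SZ))))))))))
  [30] S(S(S(S(S(S(add(add(SSZ, SZ), mul(add(add(Z, mul(Z, SSSZ)), mul(Z, Z)), add(mul(Z, SZ), add(SSZ, SZ))))))))))
  [31] S(S(S(S(S(S(add(S(add(SZ, SZ)), mul(add(add(Z, mul(Z, SSSZ)), mul(Z, Z)), add(mul(Z, SZ), add(SSZ, SZ))))))))))
  [32] S(S(S(S(S(S(S(add(add(SZ, SZ), mul(add(add(Z, mul(Z, SSSZ)), mul(Z, Z)), add(mul(Z, SZ), add(SSZ, SZ)))))))))))
  [33] S(S(S(S(S(S(S(add(S(add(Z, SZ)), mul(add(add(Z, mul(Z, SSSZ)), mul(Z, Z)), add(mul(Z, SZ), add(SSZ, SZ)))))))))))
  [34] S(S(S(S(S(S(S(S(add(add(Z, SZ), mul(add(add(Z, mul(Z, SSSZ)), mul(Z, Z)), add(mul(Z, SZ), add(SSZ, SZ))))))))))))
  [35] S(S(S(S(S(S(S(S(add(SZ, mul(add(add(Z, mul(Z, SSSZ)), mul(Z, Z)), add(mul(Z, SZ), add(SSZ, SZ))))))))))))
  [36] S(S(S(S(S(S(S(S(S(add(Z, mul(add(add(Z, mul(Z, SSSZ)), mul(Z, Z)), add(mul(Z, SZ), add(SSZ, SZ)))))))))))))
  [37] S(S(S(S(S(S(S(S(S(mul(add(add(Z, mul(Z, SSSZ)), mul(Z, Z)), add(mul(Z, SZ), add(SSZ, SZ))))))))))))
  [38] S(S(S(S(S(S(S(S(S(mul(add(mul(Z, SSSZ), mul(Z, Z)), add(mul(Z, SZ), add(SSZ, SZ))))))))))))
  [39] S(S(S(S(S(S(S(S(S(mul(add(Z, mul(Z, Z)), add(mul(Z, SZ), add(SSZ, SZ))))))))))))
  [40] S(S(S(S(S(S(S(S(S(mul(mul(Z, Z), add(mul(Z, SZ), add(SSZ, SZ))))))))))))
  [41] S(S(S(S(S(S(S(S(S(mul(Z, add(mul(Z, SZ), add(SSZ, SZ))))))))))))
  [42] S^9(Z)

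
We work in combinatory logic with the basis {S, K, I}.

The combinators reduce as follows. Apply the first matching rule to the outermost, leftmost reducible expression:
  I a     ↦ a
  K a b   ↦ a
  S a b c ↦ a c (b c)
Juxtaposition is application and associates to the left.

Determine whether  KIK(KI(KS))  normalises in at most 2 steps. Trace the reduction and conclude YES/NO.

  start: KIK(KI(KS))
  step 1: I(KI(KS))
  step 2: KI(KS)

Answer: NO — after 2 steps the term is KI(KS), not yet normal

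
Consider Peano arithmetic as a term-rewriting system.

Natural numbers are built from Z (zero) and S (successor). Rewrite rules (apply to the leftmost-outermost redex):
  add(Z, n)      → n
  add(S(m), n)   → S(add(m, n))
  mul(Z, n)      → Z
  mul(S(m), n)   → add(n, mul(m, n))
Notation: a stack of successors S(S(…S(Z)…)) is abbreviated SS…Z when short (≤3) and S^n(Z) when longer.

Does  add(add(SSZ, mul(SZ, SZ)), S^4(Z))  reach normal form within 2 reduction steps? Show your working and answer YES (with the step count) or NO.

Answer: NO — after 2 steps the term is S(add(add(SZ, mul(SZ, SZ)), S^4(Z))), not yet normal

Reduction:
  start: add(add(SSZ, mul(SZ, SZ)), S^4(Z))
  step 1: add(S(add(SZ, mul(SZ, SZ))), S^4(Z))
  step 2: S(add(add(SZ, mul(SZ, SZ)), S^4(Z)))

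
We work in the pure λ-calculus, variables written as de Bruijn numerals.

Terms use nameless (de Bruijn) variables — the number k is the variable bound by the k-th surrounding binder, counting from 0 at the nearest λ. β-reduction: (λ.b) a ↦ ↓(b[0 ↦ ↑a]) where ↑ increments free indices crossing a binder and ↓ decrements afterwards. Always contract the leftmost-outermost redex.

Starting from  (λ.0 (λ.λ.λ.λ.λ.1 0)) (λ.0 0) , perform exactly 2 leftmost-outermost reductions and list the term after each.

Answer: after 2 steps: (λ.λ.λ.λ.λ.1 0) (λ.λ.λ.λ.λ.1 0)

Reduction:
  start: (λ.0 (λ.λ.λ.λ.λ.1 0)) (λ.0 0)
  step 1: (λ.0 0) (λ.λ.λ.λ.λ.1 0)
  step 2: (λ.λ.λ.λ.λ.1 0) (λ.λ.λ.λ.λ.1 0)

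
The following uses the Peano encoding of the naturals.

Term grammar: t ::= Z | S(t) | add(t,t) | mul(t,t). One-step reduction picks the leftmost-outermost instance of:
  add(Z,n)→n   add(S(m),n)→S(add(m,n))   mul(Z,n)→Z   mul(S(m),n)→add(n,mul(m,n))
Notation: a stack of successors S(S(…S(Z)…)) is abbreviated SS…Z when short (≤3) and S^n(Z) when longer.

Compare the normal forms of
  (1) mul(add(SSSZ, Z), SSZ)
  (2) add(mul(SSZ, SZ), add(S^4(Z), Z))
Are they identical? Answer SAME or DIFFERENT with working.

Answer: SAME — A ⇓ S^6(Z), B ⇓ S^6(Z)

Working:
Term A:
  start: mul(add(SSSZ, Z), SSZ)
  step 1: mul(S(add(SSZ, Z)), SSZ)
  step 2: add(SSZ, mul(add(SSZ, Z), SSZ))
  step 3: S(add(SZ, mul(add(SSZ, Z), SSZ)))
  step 4: S(S(add(Z, mul(add(SSZ, Z), SSZ))))
  step 5: S(S(mul(add(SSZ, Z), SSZ)))
  step 6: S(S(mul(S(add(SZ, Z)), SSZ)))
  step 7: S(S(add(SSZ, mul(add(SZ, Z), SSZ))))
  step 8: S(S(S(add(SZ, mul(add(SZ, Z), SSZ)))))
  step 9: S(S(S(S(add(Z, mul(add(SZ, Z), SSZ))))))
  step 10: S(S(S(S(mul(add(SZ, Z), SSZ)))))
  step 11: S(S(S(S(mul(S(add(Z, Z)), SSZ)))))
  step 12: S(S(S(S(add(SSZ, mul(add(Z, Z), SSZ))))))
  step 13: S(S(S(S(S(add(SZ, mul(add(Z, Z), SSZ)))))))
  step 14: S(S(S(S(S(S(add(Z, mul(add(Z, Z), SSZ))))))))
  step 15: S(S(S(S(S(S(mul(add(Z, Z), SSZ)))))))
  step 16: S(S(S(S(S(S(mul(Z, SSZ)))))))
  step 17: S^6(Z)

Term B:
  start: add(mul(SSZ, SZ), add(S^4(Z), Z))
  step 1: add(add(SZ, mul(SZ, SZ)), add(S^4(Z), Z))
  step 2: add(S(add(Z, mul(SZ, SZ))), add(S^4(Z), Z))
  step 3: S(add(add(Z, mul(SZ, SZ)), add(S^4(Z), Z)))
  step 4: S(add(mul(SZ, SZ), add(S^4(Z), Z)))
  step 5: S(add(add(SZ, mul(Z, SZ)), add(S^4(Z), Z)))
  step 6: S(add(S(add(Z, mul(Z, SZ))), add(S^4(Z), Z)))
  step 7: S(S(add(add(Z, mul(Z, SZ)), add(S^4(Z), Z))))
  step 8: S(S(add(mul(Z, SZ), add(S^4(Z), Z))))
  step 9: S(S(add(Z, add(S^4(Z), Z))))
  step 10: S(S(add(S^4(Z), Z)))
  step 11: S(S(S(add(SSSZ, Z))))
  step 12: S(S(S(S(add(SSZ, Z)))))
  step 13: S(S(S(S(S(add(SZ, Z))))))
  step 14: S(S(S(S(S(S(add(Z, Z)))))))
  step 15: S^6(Z)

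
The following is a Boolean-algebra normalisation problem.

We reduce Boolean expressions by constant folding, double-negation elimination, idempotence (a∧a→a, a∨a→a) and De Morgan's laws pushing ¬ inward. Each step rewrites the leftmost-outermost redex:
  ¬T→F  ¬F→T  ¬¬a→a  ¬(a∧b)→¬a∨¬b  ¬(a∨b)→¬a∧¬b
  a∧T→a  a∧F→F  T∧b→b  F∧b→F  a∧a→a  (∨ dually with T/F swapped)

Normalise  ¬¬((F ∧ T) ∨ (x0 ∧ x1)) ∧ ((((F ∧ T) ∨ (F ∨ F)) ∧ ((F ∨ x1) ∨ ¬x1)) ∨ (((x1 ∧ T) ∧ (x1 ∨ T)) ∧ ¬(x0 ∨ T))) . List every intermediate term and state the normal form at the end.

Answer: normal form = F  (in 16 steps)

Working:
  start: ¬¬((F ∧ T) ∨ (x0 ∧ x1)) ∧ ((((F ∧ T) ∨ (F ∨ F)) ∧ ((F ∨ x1) ∨ ¬x1)) ∨ (((x1 ∧ T) ∧ (x1 ∨ T)) ∧ ¬(x0 ∨ T)))
  →1  ((F ∧ T) ∨ (x0 ∧ x1)) ∧ ((((F ∧ T) ∨ (F ∨ F)) ∧ ((F ∨ x1) ∨ ¬x1)) ∨ (((x1 ∧ T) ∧ (x1 ∨ T)) ∧ ¬(x0 ∨ T)))
  →2  (F ∨ (x0 ∧ x1)) ∧ ((((F ∧ T) ∨ (F ∨ F)) ∧ ((F ∨ x1) ∨ ¬x1)) ∨ (((x1 ∧ T) ∧ (x1 ∨ T)) ∧ ¬(x0 ∨ T)))
  →3  (x0 ∧ x1) ∧ ((((F ∧ T) ∨ (F ∨ F)) ∧ ((F ∨ x1) ∨ ¬x1)) ∨ (((x1 ∧ T) ∧ (x1 ∨ T)) ∧ ¬(x0 ∨ T)))
  →4  (x0 ∧ x1) ∧ (((F ∨ (F ∨ F)) ∧ ((F ∨ x1) ∨ ¬x1)) ∨ (((x1 ∧ T) ∧ (x1 ∨ T)) ∧ ¬(x0 ∨ T)))
  →5  (x0 ∧ x1) ∧ (((F ∨ F) ∧ ((F ∨ x1) ∨ ¬x1)) ∨ (((x1 ∧ T) ∧ (x1 ∨ T)) ∧ ¬(x0 ∨ T)))
  →6  (x0 ∧ x1) ∧ ((F ∧ ((F ∨ x1) ∨ ¬x1)) ∨ (((x1 ∧ T) ∧ (x1 ∨ T)) ∧ ¬(x0 ∨ T)))
  →7  (x0 ∧ x1) ∧ (F ∨ (((x1 ∧ T) ∧ (x1 ∨ T)) ∧ ¬(x0 ∨ T)))
  →8  (x0 ∧ x1) ∧ (((x1 ∧ T) ∧ (x1 ∨ T)) ∧ ¬(x0 ∨ T))
  →9  (x0 ∧ x1) ∧ ((x1 ∧ (x1 ∨ T)) ∧ ¬(x0 ∨ T))
  →10  (x0 ∧ x1) ∧ ((x1 ∧ T) ∧ ¬(x0 ∨ T))
  →11  (x0 ∧ x1) ∧ (x1 ∧ ¬(x0 ∨ T))
  →12  (x0 ∧ x1) ∧ (x1 ∧ (¬x0 ∧ ¬T))
  →13  (x0 ∧ x1) ∧ (x1 ∧ (¬x0 ∧ F))
  →14  (x0 ∧ x1) ∧ (x1 ∧ F)
  →15  (x0 ∧ x1) ∧ F
  →16  F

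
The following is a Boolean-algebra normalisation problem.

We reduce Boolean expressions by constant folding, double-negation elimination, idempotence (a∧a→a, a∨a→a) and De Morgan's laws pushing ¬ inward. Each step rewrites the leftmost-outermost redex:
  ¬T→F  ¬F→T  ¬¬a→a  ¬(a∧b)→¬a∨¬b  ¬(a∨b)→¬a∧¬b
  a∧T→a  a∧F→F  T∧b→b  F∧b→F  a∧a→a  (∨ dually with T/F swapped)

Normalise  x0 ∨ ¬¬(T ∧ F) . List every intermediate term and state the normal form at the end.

  start: x0 ∨ ¬¬(T ∧ F)
  →1  x0 ∨ (T ∧ F)
  →2  x0 ∨ F
  →3  x0

Answer: normal form = x0  (in 3 steps)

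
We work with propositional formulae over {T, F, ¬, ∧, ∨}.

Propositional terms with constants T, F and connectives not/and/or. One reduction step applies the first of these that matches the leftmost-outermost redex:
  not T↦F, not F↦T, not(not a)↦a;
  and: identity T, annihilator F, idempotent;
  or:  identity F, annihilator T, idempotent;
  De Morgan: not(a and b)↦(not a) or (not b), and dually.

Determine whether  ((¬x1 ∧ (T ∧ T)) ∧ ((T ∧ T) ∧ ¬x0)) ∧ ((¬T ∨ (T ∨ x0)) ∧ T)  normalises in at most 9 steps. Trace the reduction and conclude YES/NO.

Answer: YES — reaches normal form ¬x1 ∧ ¬x0 in 9 ≤ 9 steps

Reduction:
  start: ((¬x1 ∧ (T ∧ T)) ∧ ((T ∧ T) ∧ ¬x0)) ∧ ((¬T ∨ (T ∨ x0)) ∧ T)
  step 1: ((¬x1 ∧ T) ∧ ((T ∧ T) ∧ ¬x0)) ∧ ((¬T ∨ (T ∨ x0)) ∧ T)
  step 2: (¬x1 ∧ ((T ∧ T) ∧ ¬x0)) ∧ ((¬T ∨ (T ∨ x0)) ∧ T)
  step 3: (¬x1 ∧ (T ∧ ¬x0)) ∧ ((¬T ∨ (T ∨ x0)) ∧ T)
  step 4: (¬x1 ∧ ¬x0) ∧ ((¬T ∨ (T ∨ x0)) ∧ T)
  step 5: (¬x1 ∧ ¬x0) ∧ (¬T ∨ (T ∨ x0))
  step 6: (¬x1 ∧ ¬x0) ∧ (F ∨ (T ∨ x0))
  step 7: (¬x1 ∧ ¬x0) ∧ (T ∨ x0)
  step 8: (¬x1 ∧ ¬x0) ∧ T
  step 9: ¬x1 ∧ ¬x0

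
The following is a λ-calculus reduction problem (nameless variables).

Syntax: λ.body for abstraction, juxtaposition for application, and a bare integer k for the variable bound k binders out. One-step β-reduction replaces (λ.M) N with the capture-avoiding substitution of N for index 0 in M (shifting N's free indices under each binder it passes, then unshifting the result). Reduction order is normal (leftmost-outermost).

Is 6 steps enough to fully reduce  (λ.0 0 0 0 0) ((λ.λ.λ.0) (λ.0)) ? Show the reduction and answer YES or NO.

Answer: NO — after 6 steps the term is (λ.0) ((λ.λ.λ.0) (λ.0)), not yet normal

Derivation:
  start: (λ.0 0 0 0 0) ((λ.λ.λ.0) (λ.0))
  [1] (λ.λ.λ.0) (λ.0) ((λ.λ.λ.0) (λ.0)) ((λ.λ.λ.0) (λ.0)) ((λ.λ.λ.0) (λ.0)) ((λ.λ.λ.0) (λ.0))
  [2] (λ.λ.0) ((λ.λ.λ.0) (λ.0)) ((λ.λ.λ.0) (λ.0)) ((λ.λ.λ.0) (λ.0)) ((λ.λ.λ.0) (λ.0))
  [3] (λ.0) ((λ.λ.λ.0) (λ.0)) ((λ.λ.λ.0) (λ.0)) ((λ.λ.λ.0) (λ.0))
  [4] (λ.λ.λ.0) (λ.0) ((λ.λ.λ.0) (λ.0)) ((λ.λ.λ.0) (λ.0))
  [5] (λ.λ.0) ((λ.λ.λ.0) (λ.0)) ((λ.λ.λ.0) (λ.0))
  [6] (λ.0) ((λ.λ.λ.0) (λ.0))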